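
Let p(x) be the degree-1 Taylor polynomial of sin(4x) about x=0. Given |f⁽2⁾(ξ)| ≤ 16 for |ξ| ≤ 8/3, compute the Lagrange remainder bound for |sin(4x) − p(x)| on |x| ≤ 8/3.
512/9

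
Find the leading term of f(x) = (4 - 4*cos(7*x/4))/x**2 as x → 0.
49/8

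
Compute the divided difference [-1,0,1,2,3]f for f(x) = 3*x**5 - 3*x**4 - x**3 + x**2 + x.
12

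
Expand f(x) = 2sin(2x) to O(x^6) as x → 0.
4*x - 8*x**3/3 + 8*x**5/15 + O(x**6)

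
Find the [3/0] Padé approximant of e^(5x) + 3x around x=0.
125*x**3/6 + 25*x**2/2 + 8*x + 1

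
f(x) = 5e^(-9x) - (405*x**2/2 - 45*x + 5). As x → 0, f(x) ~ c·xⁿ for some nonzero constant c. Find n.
3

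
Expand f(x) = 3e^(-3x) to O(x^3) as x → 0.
3 - 9*x + 27*x**2/2 + O(x**3)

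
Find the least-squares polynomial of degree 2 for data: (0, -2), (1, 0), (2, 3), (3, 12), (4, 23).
-62/35 + (-23/35)x + (12/7)x²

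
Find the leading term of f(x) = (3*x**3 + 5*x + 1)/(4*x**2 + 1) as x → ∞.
3*x/4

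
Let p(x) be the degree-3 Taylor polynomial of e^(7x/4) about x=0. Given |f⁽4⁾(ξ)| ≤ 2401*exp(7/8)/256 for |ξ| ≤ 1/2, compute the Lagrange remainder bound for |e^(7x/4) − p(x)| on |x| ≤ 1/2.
2401*exp(7/8)/98304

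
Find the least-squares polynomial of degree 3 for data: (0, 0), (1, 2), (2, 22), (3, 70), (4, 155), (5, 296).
-5/18 + (-733/756)x + (125/63)x² + (217/108)x³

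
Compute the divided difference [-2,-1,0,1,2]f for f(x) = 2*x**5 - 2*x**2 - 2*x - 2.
0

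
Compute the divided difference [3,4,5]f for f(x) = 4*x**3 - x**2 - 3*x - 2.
47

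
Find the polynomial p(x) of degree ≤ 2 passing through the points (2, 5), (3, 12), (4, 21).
x**2 + 2*x - 3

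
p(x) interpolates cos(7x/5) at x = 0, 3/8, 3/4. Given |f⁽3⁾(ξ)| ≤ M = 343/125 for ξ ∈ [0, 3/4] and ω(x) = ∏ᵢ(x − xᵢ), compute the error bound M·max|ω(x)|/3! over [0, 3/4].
343*sqrt(3)/64000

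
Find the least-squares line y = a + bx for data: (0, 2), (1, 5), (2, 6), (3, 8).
a = 12/5, b = 19/10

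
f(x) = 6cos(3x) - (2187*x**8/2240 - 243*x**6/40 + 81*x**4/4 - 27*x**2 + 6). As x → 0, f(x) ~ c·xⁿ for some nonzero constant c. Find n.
10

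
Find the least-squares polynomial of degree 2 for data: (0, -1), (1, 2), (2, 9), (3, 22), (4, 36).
-6/5 + (7/5)x + (2)x²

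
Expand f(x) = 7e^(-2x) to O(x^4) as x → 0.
7 - 14*x + 14*x**2 - 28*x**3/3 + O(x**4)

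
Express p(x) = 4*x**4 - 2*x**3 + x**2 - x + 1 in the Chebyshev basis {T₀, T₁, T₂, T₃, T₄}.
(3)T₀ + (-5/2)T₁ + (5/2)T₂ + (-1/2)T₃ + (1/2)T₄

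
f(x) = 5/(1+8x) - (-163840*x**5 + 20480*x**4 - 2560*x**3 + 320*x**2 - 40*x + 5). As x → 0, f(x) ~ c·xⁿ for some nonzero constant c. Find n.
6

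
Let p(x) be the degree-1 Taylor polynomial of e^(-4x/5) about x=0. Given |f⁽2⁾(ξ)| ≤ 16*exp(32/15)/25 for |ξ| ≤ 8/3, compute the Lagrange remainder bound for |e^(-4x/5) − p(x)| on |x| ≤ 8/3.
512*exp(32/15)/225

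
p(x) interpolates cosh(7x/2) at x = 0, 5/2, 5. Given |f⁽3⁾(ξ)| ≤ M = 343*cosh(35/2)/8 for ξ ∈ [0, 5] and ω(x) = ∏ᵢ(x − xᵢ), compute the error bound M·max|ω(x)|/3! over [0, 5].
42875*sqrt(3)*cosh(35/2)/1728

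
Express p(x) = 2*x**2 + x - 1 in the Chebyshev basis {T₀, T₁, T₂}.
T₁ + T₂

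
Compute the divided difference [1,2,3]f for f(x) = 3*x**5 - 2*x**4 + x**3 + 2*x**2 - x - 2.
228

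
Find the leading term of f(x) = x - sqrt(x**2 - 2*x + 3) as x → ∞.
1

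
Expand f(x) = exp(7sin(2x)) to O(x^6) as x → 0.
1 + 14*x + 98*x**2 + 448*x**3 + 1470*x**4 + 53536*x**5/15 + O(x**6)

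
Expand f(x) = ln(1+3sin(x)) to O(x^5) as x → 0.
3*x - 9*x**2/2 + 17*x**3/2 - 75*x**4/4 + O(x**5)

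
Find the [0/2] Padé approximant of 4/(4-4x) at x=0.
1/(1 - x)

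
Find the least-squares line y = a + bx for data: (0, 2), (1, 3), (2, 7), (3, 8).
a = 17/10, b = 11/5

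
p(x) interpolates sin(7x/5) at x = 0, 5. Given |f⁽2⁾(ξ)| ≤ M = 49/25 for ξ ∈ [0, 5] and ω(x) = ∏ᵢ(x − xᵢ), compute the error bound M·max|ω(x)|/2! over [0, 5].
49/8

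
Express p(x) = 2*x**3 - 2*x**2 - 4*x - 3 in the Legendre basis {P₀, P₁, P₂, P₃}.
(-11/3)P₀ + (-14/5)P₁ + (-4/3)P₂ + (4/5)P₃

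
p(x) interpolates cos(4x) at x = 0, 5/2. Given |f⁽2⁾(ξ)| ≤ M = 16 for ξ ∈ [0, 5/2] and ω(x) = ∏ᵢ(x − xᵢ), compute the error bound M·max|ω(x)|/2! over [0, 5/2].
25/2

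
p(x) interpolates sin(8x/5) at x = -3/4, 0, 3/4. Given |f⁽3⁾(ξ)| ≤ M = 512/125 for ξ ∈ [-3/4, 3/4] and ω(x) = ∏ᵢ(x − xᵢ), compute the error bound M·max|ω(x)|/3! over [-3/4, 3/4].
8*sqrt(3)/125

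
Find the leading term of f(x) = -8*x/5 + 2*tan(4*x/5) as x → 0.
128*x**3/375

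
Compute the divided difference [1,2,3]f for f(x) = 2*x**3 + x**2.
13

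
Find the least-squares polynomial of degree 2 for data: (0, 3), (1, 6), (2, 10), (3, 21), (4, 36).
24/7 + (-53/70)x + (31/14)x²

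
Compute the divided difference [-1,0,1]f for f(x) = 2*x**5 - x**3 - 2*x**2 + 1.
-2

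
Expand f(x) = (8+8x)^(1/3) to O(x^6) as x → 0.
2 + 2*x/3 - 2*x**2/9 + 10*x**3/81 - 20*x**4/243 + 44*x**5/729 + O(x**6)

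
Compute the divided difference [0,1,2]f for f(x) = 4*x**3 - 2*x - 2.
12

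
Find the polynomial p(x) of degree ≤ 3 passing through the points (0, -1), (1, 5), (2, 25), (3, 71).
2*x**3 + x**2 + 3*x - 1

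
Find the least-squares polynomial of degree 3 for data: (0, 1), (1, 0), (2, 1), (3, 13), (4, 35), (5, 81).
58/63 + (-26/189)x + (-437/252)x² + (107/108)x³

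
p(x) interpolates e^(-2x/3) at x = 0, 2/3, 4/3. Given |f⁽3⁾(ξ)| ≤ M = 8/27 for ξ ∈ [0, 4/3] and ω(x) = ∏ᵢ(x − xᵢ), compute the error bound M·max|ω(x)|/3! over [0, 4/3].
64*sqrt(3)/19683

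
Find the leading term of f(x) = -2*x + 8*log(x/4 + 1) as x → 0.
-x**2/4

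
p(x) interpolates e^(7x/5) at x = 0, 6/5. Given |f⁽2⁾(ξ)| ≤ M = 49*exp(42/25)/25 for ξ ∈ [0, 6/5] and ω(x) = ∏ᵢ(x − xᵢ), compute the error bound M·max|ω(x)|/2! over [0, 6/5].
441*exp(42/25)/1250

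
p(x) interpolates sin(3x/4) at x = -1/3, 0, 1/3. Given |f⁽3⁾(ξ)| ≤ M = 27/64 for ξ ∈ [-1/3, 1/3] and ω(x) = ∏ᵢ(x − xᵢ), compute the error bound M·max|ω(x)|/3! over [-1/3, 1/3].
sqrt(3)/1728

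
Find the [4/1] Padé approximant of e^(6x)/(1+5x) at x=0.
(63126*x**4/995 + 31608*x**3/995 + 17586*x**2/995 + 5646*x/995 + 1)/(4651*x/995 + 1)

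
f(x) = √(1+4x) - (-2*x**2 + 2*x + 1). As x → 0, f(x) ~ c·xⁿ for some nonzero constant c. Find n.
3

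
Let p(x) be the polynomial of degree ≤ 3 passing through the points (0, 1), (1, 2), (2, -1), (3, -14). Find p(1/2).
13/8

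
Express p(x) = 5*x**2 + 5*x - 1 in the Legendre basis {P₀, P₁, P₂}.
(2/3)P₀ + (5)P₁ + (10/3)P₂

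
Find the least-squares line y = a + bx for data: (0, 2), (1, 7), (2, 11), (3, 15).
a = 23/10, b = 43/10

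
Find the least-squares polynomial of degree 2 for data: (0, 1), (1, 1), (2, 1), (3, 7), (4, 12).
38/35 + (-62/35)x + (8/7)x²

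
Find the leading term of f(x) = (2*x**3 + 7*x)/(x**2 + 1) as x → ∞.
2*x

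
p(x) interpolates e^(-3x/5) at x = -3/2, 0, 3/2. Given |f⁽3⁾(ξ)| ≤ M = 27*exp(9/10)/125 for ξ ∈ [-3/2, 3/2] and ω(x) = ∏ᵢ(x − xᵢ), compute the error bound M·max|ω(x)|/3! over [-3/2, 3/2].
27*sqrt(3)*exp(9/10)/1000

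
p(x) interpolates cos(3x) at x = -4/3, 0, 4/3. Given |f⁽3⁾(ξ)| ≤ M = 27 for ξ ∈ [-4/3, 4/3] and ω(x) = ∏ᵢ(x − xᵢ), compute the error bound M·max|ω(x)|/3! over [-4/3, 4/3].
64*sqrt(3)/27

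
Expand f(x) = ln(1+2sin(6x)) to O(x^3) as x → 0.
12*x - 72*x**2 + O(x**3)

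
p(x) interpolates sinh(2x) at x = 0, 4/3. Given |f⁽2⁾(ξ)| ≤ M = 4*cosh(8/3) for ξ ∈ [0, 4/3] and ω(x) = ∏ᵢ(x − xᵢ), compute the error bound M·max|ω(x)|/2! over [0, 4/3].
8*cosh(8/3)/9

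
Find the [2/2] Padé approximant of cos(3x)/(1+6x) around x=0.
(-129*x**2/28 + x/7 + 1)/(3*x**2/4 + 43*x/7 + 1)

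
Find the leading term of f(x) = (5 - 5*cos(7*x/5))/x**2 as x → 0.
49/10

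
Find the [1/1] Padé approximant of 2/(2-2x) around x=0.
1/(1 - x)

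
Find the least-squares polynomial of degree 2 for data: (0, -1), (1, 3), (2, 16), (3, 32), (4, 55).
-47/35 + (167/70)x + (41/14)x²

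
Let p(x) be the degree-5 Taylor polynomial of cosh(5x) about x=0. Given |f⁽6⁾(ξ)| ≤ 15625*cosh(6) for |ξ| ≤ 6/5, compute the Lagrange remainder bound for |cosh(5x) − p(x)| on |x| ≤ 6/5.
324*cosh(6)/5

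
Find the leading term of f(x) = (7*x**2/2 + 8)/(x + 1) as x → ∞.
7*x/2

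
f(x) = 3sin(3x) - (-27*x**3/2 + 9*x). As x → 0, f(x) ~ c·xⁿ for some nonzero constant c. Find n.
5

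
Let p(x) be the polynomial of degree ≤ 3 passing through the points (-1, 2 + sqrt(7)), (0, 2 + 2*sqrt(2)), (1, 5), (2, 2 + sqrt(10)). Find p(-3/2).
-35*sqrt(2)/8 - 5*sqrt(10)/16 + 35*sqrt(7)/16 + 95/16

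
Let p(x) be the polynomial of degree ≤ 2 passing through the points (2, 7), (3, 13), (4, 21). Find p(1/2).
7/4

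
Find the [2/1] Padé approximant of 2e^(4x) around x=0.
(16*x**2/3 + 16*x/3 + 2)/(1 - 4*x/3)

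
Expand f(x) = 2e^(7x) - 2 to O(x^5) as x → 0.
14*x + 49*x**2 + 343*x**3/3 + 2401*x**4/12 + O(x**5)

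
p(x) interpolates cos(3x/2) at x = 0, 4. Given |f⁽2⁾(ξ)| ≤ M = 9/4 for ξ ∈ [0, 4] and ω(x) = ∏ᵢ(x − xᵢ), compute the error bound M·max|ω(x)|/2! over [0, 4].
9/2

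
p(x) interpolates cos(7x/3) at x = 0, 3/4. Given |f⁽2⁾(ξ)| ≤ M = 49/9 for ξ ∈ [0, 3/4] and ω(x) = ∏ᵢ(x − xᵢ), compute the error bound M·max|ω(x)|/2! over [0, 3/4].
49/128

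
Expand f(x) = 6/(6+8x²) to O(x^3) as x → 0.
1 - 4*x**2/3 + O(x**3)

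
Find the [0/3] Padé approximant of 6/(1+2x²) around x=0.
6/(2*x**2 + 1)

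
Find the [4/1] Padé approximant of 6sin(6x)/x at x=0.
1944*x**4/5 - 216*x**2 + 36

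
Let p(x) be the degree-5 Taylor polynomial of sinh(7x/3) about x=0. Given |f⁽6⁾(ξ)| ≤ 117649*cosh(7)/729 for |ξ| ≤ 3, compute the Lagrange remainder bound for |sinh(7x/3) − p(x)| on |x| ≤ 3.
117649*cosh(7)/720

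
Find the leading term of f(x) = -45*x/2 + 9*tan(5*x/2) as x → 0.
375*x**3/8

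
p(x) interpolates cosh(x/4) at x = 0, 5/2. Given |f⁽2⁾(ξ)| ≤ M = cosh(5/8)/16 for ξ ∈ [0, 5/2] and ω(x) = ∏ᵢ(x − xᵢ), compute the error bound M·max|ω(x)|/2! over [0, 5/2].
25*cosh(5/8)/512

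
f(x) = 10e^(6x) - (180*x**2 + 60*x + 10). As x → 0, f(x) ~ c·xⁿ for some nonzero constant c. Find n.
3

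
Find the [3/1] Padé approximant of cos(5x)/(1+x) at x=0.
(625*x**3/24 - 2825*x**2/276 - 625*x/276 + 1)/(1 - 349*x/276)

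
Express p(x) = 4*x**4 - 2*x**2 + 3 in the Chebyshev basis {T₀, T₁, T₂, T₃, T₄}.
(7/2)T₀ + T₂ + (1/2)T₄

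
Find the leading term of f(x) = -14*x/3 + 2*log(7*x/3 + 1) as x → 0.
-49*x**2/9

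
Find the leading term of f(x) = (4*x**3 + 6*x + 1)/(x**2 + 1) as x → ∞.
4*x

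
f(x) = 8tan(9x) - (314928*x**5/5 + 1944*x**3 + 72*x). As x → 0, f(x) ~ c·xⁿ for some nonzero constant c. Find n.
7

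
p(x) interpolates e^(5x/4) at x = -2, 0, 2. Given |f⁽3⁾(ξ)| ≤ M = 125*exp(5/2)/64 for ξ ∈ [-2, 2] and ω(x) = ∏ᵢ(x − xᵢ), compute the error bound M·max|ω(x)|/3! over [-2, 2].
125*sqrt(3)*exp(5/2)/216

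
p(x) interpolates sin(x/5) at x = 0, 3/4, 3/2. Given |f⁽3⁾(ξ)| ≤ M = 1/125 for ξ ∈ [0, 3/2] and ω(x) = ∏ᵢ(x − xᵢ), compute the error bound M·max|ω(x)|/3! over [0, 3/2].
sqrt(3)/8000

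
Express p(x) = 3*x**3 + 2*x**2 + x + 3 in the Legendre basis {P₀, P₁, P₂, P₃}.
(11/3)P₀ + (14/5)P₁ + (4/3)P₂ + (6/5)P₃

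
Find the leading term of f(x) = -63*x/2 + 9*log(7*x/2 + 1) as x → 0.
-441*x**2/8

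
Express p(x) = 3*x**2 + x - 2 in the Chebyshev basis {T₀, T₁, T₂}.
(-1/2)T₀ + T₁ + (3/2)T₂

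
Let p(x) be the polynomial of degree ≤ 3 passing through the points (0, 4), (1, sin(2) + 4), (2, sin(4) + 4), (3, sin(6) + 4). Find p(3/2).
9*sin(4)/16 - sin(6)/16 + 9*sin(2)/16 + 4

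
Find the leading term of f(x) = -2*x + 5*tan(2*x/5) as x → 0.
8*x**3/75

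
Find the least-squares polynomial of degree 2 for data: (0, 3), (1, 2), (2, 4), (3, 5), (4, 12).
22/7 + (-153/70)x + (15/14)x²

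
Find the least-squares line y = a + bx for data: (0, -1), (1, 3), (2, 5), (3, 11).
a = -6/5, b = 19/5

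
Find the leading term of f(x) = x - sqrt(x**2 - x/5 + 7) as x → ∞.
1/10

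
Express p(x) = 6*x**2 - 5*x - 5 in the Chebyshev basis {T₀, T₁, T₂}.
(-2)T₀ + (-5)T₁ + (3)T₂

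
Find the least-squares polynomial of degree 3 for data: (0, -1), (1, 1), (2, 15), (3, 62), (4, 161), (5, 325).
-46/63 + (-11/54)x + (-115/63)x² + (161/54)x³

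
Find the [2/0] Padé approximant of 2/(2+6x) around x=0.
9*x**2 - 3*x + 1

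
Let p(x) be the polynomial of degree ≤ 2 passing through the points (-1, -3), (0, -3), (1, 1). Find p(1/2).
-3/2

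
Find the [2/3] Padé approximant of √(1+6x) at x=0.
(63*x**2/4 + 42*x/5 + 1)/(-27*x**3/20 + 81*x**2/20 + 27*x/5 + 1)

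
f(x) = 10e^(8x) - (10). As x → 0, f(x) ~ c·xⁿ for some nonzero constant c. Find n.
1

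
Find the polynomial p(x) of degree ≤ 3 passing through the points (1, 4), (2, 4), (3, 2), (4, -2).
-x**2 + 3*x + 2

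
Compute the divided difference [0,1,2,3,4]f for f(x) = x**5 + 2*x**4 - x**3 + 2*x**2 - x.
12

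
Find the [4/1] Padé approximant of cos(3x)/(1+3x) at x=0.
(27*x**4/8 - 9*x**2/2 + 1)/(3*x + 1)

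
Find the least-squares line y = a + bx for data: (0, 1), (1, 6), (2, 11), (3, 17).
a = 4/5, b = 53/10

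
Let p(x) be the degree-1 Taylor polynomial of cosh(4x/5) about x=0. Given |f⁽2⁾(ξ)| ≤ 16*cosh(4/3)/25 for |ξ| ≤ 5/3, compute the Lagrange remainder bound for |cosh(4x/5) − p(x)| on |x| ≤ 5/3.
8*cosh(4/3)/9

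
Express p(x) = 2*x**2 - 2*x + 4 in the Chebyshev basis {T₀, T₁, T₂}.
(5)T₀ + (-2)T₁ + T₂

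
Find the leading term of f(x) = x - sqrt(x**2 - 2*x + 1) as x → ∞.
1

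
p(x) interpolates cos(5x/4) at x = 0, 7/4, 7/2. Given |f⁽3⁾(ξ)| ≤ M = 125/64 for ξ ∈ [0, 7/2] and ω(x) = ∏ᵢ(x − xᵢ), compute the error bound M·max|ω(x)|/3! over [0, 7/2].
42875*sqrt(3)/110592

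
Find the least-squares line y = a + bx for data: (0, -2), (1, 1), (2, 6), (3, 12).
a = -14/5, b = 47/10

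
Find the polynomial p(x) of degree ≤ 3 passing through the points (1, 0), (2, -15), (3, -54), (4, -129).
-2*x**3 - x + 3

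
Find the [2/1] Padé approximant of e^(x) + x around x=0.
(-x**2/6 + 5*x/3 + 1)/(1 - x/3)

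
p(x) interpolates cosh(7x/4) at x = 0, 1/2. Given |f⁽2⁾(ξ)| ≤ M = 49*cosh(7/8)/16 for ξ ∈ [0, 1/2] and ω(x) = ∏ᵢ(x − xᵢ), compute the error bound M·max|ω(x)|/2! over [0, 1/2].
49*cosh(7/8)/512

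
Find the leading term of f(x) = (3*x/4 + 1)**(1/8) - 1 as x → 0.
3*x/32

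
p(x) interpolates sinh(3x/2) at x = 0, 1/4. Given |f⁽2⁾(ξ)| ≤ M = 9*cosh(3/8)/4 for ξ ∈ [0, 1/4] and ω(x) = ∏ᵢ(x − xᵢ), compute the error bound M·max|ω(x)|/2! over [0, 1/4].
9*cosh(3/8)/512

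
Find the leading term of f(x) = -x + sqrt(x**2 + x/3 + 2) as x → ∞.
1/6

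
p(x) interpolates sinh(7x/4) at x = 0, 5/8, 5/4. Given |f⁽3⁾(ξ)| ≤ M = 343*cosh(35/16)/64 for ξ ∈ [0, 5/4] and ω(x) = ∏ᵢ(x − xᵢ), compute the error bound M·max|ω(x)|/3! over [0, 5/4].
42875*sqrt(3)*cosh(35/16)/884736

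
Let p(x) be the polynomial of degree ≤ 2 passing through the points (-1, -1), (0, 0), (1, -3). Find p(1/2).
-1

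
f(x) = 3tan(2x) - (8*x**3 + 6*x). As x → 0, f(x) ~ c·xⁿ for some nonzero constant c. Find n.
5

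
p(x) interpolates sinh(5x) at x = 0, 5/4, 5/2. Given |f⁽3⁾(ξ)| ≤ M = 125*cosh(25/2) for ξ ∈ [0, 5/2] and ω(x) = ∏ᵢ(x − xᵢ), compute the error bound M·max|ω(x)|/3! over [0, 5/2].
15625*sqrt(3)*cosh(25/2)/1728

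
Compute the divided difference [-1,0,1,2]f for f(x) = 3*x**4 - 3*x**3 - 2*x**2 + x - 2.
3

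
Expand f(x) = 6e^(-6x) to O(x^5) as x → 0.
6 - 36*x + 108*x**2 - 216*x**3 + 324*x**4 + O(x**5)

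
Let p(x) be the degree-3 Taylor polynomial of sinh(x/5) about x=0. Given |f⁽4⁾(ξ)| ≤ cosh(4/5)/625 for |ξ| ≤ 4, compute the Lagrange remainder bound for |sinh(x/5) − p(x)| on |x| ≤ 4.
32*cosh(4/5)/1875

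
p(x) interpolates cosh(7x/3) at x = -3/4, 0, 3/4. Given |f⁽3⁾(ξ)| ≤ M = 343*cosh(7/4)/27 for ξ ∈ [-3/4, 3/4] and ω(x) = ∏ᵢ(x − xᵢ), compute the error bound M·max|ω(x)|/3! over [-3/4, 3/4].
343*sqrt(3)*cosh(7/4)/1728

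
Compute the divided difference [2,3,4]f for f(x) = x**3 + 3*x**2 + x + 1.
12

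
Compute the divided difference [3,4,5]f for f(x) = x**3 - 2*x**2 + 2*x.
10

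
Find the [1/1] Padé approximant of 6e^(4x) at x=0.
(12*x + 6)/(1 - 2*x)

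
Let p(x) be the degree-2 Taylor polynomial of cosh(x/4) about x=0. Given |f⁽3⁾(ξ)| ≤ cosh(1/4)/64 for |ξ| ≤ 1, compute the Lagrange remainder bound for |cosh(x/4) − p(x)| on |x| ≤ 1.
cosh(1/4)/384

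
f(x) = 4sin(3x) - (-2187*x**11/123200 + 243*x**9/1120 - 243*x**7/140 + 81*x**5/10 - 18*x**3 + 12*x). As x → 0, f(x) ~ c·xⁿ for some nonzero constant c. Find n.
13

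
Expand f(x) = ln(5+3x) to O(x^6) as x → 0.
log(5) + 3*x/5 - 9*x**2/50 + 9*x**3/125 - 81*x**4/2500 + 243*x**5/15625 + O(x**6)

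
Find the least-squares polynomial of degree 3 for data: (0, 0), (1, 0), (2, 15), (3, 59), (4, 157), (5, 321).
-1/42 + (-107/252)x + (-197/84)x² + (55/18)x³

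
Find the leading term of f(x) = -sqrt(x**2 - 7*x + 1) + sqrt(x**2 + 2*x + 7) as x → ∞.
9/2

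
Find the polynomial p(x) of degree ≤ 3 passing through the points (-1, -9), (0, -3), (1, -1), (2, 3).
x**3 - 2*x**2 + 3*x - 3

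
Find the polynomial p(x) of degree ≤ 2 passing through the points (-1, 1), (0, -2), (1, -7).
-x**2 - 4*x - 2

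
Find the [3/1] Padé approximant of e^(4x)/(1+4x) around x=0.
(44*x**3/3 + 8*x**2 + 9*x/2 + 1)/(9*x/2 + 1)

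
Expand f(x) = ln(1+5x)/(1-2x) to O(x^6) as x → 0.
5*x - 5*x**2/2 + 110*x**3/3 - 995*x**4/12 + 2755*x**5/6 + O(x**6)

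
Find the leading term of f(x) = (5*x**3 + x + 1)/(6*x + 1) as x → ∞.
5*x**2/6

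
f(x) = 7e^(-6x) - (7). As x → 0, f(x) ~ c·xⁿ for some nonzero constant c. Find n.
1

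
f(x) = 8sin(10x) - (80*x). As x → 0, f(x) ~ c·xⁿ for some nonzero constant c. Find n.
3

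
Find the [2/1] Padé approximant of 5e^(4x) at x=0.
(40*x**2/3 + 40*x/3 + 5)/(1 - 4*x/3)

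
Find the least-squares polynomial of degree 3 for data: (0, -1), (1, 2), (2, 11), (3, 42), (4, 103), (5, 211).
-61/63 + (1297/378)x + (-709/252)x² + (229/108)x³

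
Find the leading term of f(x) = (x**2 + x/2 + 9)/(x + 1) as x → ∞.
x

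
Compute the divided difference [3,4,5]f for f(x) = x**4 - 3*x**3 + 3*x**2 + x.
64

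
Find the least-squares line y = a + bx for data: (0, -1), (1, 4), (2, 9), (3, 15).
a = -6/5, b = 53/10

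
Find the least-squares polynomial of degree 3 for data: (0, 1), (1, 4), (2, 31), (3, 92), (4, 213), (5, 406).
17/21 + (-34/63)x + (67/42)x² + (53/18)x³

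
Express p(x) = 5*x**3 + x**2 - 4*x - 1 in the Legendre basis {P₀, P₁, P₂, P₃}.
(-2/3)P₀ - P₁ + (2/3)P₂ + (2)P₃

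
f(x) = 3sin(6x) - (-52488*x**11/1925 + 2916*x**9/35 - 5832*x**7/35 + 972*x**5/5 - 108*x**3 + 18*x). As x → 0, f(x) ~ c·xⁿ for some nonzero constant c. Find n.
13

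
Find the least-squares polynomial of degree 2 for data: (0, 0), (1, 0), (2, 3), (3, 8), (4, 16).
-1/35 + (-8/7)x + (9/7)x²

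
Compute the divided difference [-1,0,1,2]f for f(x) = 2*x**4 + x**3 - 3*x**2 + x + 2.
5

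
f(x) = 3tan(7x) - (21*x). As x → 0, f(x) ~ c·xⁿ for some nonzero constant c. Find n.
3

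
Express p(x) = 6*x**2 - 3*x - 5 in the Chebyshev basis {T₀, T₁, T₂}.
(-2)T₀ + (-3)T₁ + (3)T₂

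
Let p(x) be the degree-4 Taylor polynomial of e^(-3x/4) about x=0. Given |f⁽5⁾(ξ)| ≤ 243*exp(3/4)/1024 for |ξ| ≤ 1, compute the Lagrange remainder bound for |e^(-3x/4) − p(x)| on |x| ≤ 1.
81*exp(3/4)/40960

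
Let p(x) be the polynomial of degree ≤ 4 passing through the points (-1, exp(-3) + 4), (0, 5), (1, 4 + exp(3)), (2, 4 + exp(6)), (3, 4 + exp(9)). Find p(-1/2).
((-5*exp(9) - 70*exp(3) + 652 + 28*exp(6))*exp(3) + 35)*exp(-3)/128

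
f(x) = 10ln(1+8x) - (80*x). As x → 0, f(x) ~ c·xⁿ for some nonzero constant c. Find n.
2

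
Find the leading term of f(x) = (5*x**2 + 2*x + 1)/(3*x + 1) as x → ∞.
5*x/3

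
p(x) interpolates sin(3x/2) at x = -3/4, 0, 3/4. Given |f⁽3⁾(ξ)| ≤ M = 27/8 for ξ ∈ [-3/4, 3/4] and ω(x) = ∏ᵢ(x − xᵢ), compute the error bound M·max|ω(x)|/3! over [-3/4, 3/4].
27*sqrt(3)/512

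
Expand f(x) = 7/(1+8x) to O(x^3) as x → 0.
7 - 56*x + 448*x**2 + O(x**3)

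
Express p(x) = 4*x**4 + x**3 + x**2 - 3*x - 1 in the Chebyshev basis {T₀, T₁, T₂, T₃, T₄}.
T₀ + (-9/4)T₁ + (5/2)T₂ + (1/4)T₃ + (1/2)T₄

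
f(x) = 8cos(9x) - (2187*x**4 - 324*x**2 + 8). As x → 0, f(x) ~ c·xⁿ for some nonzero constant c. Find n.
6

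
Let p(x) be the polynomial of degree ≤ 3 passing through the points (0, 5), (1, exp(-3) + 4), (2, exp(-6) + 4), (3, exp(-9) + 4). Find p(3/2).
(-1 + 9*exp(3) + 9*exp(6) + 63*exp(9))*exp(-9)/16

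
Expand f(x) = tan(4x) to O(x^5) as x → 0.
4*x + 64*x**3/3 + O(x**5)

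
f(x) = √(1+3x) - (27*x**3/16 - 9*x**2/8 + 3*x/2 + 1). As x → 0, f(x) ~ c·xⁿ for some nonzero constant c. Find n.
4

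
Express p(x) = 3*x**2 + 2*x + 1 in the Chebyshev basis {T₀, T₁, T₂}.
(5/2)T₀ + (2)T₁ + (3/2)T₂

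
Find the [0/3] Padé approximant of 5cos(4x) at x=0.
5/(8*x**2 + 1)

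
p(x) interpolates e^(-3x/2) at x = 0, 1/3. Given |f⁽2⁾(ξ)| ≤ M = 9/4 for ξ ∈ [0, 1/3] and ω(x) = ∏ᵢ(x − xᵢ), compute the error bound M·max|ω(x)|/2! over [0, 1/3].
1/32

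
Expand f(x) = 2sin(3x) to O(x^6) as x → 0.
6*x - 9*x**3 + 81*x**5/20 + O(x**6)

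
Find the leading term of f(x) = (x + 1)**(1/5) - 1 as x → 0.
x/5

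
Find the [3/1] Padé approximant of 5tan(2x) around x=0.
40*x**3/3 + 10*x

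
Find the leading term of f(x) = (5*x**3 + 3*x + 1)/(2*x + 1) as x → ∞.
5*x**2/2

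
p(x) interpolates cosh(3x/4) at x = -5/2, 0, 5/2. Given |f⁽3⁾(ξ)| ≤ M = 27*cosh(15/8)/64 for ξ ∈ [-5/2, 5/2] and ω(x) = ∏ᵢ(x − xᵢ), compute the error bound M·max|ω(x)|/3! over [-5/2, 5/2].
125*sqrt(3)*cosh(15/8)/512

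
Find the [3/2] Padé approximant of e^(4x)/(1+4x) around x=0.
(512*x**3/165 + 228*x**2/55 + 168*x/55 + 1)/(-212*x**2/55 + 168*x/55 + 1)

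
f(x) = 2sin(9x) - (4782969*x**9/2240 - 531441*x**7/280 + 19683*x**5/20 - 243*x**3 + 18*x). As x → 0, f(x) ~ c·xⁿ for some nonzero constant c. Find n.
11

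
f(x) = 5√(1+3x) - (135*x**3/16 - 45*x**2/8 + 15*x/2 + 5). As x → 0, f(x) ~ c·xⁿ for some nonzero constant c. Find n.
4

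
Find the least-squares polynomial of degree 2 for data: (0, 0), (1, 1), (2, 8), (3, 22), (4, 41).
-2/35 + (-139/70)x + (43/14)x²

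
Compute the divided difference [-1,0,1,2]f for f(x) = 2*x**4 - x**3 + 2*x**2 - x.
3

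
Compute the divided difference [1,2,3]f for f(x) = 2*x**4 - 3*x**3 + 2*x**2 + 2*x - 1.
34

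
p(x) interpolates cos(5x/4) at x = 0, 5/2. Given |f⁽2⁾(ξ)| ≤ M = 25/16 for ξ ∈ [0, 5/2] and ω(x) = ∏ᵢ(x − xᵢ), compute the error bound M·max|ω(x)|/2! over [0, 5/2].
625/512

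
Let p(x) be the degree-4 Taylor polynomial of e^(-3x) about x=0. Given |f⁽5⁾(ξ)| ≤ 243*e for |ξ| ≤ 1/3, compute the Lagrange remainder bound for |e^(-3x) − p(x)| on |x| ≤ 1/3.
e/120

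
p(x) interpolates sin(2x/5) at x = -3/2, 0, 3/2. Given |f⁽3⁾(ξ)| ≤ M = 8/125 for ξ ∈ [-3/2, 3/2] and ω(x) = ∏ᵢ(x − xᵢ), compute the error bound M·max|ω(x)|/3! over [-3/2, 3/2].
sqrt(3)/125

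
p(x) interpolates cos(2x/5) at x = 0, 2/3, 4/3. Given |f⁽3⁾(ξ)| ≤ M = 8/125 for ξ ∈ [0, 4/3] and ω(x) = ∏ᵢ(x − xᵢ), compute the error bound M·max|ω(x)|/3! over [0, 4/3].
64*sqrt(3)/91125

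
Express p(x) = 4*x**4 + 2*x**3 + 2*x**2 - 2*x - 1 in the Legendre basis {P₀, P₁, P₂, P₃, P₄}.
(7/15)P₀ + (-4/5)P₁ + (76/21)P₂ + (4/5)P₃ + (32/35)P₄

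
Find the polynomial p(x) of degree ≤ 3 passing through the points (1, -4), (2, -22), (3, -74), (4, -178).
-3*x**3 + x**2 - 2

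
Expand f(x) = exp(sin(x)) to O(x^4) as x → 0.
1 + x + x**2/2 + O(x**4)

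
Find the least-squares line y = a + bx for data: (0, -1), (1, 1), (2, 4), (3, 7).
a = -13/10, b = 27/10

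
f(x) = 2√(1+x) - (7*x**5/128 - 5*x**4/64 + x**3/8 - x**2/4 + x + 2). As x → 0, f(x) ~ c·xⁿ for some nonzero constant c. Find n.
6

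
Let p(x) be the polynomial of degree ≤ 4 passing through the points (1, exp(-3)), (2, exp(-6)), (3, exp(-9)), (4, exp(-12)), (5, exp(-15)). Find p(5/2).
(-5*exp(12) - 20*exp(3) + 3 + 90*exp(6) + 60*exp(9))*exp(-15)/128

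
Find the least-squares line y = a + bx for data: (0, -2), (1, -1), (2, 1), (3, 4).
a = -5/2, b = 2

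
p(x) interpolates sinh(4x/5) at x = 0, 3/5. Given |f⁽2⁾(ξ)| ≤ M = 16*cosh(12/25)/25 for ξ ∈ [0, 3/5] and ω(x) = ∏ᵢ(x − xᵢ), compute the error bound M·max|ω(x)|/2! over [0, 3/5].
18*cosh(12/25)/625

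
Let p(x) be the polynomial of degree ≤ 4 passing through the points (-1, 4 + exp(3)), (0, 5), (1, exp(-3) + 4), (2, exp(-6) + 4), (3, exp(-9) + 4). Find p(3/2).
(-5 + 60*exp(3) + 90*exp(6) + 3*(exp(3) + 164)*exp(9))*exp(-9)/128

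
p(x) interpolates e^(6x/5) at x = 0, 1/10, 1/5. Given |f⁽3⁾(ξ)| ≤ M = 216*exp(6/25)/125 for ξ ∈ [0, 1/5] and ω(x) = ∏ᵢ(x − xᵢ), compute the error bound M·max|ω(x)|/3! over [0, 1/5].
sqrt(3)*exp(6/25)/15625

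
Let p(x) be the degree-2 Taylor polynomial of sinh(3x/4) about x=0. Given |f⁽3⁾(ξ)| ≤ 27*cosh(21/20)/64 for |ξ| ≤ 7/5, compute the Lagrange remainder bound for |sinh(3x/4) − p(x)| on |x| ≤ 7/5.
3087*cosh(21/20)/16000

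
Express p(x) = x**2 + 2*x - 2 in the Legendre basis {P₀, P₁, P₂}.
(-5/3)P₀ + (2)P₁ + (2/3)P₂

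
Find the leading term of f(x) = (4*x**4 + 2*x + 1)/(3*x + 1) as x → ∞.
4*x**3/3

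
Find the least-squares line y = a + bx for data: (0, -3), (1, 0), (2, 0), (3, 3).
a = -27/10, b = 9/5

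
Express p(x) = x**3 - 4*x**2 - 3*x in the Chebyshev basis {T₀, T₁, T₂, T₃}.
(-2)T₀ + (-9/4)T₁ + (-2)T₂ + (1/4)T₃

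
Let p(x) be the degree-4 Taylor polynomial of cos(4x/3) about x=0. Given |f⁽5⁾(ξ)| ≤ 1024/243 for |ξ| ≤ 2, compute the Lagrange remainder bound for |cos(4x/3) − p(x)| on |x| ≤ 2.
4096/3645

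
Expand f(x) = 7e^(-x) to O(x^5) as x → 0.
7 - 7*x + 7*x**2/2 - 7*x**3/6 + 7*x**4/24 + O(x**5)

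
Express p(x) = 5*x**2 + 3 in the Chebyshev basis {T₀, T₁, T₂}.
(11/2)T₀ + (5/2)T₂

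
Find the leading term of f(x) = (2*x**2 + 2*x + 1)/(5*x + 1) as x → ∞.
2*x/5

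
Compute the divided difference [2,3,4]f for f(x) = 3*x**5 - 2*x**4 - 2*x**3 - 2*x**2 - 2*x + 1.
725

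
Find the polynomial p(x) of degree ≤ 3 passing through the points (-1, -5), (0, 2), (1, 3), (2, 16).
3*x**3 - 3*x**2 + x + 2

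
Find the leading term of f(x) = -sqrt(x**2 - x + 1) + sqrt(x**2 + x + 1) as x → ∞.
1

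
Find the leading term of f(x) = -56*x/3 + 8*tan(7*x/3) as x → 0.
2744*x**3/81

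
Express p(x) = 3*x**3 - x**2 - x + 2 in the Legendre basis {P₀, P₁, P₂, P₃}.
(5/3)P₀ + (4/5)P₁ + (-2/3)P₂ + (6/5)P₃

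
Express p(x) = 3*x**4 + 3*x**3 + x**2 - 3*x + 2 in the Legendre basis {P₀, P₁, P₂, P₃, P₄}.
(44/15)P₀ + (-6/5)P₁ + (50/21)P₂ + (6/5)P₃ + (24/35)P₄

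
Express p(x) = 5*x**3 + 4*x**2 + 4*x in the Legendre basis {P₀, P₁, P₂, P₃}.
(4/3)P₀ + (7)P₁ + (8/3)P₂ + (2)P₃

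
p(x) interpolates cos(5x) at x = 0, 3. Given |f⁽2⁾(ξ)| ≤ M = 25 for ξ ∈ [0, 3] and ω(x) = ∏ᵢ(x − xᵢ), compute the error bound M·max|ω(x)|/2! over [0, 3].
225/8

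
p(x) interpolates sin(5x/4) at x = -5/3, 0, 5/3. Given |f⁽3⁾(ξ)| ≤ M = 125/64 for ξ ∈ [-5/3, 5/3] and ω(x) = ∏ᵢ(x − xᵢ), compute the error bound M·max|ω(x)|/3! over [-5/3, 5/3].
15625*sqrt(3)/46656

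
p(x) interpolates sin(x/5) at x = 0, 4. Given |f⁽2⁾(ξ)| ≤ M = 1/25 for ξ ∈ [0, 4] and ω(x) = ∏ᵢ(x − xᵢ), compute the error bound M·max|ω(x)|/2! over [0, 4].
2/25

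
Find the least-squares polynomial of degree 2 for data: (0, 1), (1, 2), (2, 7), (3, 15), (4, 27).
34/35 + (-9/14)x + (25/14)x²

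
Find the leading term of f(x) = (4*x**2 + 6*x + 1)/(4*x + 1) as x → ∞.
x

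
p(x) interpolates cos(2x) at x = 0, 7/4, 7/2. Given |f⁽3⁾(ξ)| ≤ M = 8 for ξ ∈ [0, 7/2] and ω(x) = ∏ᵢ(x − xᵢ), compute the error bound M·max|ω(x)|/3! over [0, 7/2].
343*sqrt(3)/216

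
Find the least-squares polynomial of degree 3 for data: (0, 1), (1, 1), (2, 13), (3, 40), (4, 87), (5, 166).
44/63 + (-277/189)x + (395/252)x² + (115/108)x³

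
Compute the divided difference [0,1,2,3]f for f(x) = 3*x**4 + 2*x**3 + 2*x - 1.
20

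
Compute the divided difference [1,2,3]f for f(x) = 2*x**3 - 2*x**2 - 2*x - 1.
10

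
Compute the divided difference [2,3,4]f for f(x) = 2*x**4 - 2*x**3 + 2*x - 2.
92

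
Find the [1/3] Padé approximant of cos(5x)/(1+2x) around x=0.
(1 - 125*x/24)/(-1925*x**3/48 + 25*x**2/12 - 77*x/24 + 1)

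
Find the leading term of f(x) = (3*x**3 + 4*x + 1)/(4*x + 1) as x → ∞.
3*x**2/4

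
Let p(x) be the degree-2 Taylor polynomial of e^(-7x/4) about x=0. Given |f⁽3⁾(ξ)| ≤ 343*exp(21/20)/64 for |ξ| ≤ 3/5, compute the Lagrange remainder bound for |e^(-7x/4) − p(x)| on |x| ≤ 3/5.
3087*exp(21/20)/16000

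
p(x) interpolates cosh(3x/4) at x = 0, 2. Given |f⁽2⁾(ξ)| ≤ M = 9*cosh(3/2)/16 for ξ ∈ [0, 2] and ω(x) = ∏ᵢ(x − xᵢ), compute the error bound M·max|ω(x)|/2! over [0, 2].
9*cosh(3/2)/32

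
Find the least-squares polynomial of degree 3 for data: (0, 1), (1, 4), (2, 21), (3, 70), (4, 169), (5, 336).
1 + (2)x + (-2)x² + (3)x³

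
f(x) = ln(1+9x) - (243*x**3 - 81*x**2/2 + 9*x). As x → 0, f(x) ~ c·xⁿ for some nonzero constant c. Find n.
4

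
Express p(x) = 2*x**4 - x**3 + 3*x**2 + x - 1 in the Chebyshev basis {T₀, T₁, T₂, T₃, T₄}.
(5/4)T₀ + (1/4)T₁ + (5/2)T₂ + (-1/4)T₃ + (1/4)T₄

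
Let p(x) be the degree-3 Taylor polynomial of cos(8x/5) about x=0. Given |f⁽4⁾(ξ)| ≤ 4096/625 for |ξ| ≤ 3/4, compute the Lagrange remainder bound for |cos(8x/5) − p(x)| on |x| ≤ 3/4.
54/625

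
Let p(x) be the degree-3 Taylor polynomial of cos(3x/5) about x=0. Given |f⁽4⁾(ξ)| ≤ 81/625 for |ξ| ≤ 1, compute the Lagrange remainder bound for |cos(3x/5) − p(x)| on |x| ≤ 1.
27/5000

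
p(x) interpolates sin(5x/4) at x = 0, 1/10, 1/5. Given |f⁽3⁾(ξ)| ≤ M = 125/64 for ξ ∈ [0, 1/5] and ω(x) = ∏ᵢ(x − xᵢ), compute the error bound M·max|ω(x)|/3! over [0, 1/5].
sqrt(3)/13824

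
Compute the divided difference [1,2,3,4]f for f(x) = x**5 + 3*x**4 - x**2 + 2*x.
95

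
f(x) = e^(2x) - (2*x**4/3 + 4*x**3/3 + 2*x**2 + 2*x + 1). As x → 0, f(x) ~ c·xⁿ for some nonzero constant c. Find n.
5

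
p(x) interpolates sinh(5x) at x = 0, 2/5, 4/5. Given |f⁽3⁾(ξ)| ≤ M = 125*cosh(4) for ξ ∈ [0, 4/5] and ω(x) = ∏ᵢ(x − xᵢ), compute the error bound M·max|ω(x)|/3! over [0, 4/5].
8*sqrt(3)*cosh(4)/27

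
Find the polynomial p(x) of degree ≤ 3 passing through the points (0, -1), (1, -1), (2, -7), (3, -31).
-2*x**3 + 3*x**2 - x - 1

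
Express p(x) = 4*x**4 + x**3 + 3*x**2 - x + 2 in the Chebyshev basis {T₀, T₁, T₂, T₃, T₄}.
(5)T₀ + (-1/4)T₁ + (7/2)T₂ + (1/4)T₃ + (1/2)T₄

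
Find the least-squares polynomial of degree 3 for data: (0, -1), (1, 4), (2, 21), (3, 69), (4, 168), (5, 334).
-115/126 + (499/108)x + (-191/63)x² + (335/108)x³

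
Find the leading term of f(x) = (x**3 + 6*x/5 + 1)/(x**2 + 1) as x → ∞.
x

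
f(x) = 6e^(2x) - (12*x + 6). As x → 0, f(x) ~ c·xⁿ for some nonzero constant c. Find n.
2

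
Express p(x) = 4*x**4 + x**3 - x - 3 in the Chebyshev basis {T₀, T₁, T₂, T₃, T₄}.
(-3/2)T₀ + (-1/4)T₁ + (2)T₂ + (1/4)T₃ + (1/2)T₄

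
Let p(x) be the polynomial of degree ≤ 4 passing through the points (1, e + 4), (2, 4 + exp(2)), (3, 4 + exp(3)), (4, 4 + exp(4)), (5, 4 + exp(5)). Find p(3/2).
-35*exp(3)/64 - 5*exp(5)/128 + 35*e/128 + 4 + 35*exp(2)/32 + 7*exp(4)/32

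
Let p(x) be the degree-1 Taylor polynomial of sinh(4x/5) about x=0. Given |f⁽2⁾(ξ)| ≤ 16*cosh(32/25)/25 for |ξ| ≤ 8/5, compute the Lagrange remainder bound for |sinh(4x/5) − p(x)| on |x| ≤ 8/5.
512*cosh(32/25)/625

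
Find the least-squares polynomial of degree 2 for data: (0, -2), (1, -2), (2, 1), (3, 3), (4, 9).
-71/35 + (-31/70)x + (11/14)x²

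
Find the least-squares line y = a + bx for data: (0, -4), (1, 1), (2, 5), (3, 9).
a = -37/10, b = 43/10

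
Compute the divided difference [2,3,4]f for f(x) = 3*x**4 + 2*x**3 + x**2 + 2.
184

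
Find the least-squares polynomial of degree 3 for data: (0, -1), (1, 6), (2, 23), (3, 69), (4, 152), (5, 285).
-13/18 + (2479/756)x + (103/252)x² + (56/27)x³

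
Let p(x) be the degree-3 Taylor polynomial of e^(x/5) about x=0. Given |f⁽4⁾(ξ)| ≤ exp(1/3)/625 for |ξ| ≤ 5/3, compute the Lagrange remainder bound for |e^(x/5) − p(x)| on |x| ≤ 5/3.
exp(1/3)/1944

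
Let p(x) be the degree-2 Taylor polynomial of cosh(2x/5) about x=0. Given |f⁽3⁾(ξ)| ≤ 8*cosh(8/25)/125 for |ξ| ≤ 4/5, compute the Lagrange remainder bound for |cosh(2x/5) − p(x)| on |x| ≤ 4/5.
256*cosh(8/25)/46875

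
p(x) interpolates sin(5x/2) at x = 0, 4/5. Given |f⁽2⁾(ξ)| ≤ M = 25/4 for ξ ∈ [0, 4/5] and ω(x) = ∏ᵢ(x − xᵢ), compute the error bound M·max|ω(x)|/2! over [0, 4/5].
1/2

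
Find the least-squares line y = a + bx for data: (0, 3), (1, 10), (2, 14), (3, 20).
a = 7/2, b = 11/2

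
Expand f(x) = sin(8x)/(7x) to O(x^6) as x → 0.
8/7 - 256*x**2/21 + 4096*x**4/105 + O(x**6)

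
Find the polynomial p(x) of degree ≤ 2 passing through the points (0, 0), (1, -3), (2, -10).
-2*x**2 - x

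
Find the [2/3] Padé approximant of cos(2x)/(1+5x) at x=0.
(1 - 5*x**2/3)/(5*x**3/3 + x**2/3 + 5*x + 1)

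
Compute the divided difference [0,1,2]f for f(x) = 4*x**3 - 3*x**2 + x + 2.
9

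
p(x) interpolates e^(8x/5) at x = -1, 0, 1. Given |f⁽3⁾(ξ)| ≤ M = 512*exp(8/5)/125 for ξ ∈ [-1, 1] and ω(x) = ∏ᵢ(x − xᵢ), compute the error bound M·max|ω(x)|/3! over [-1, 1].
512*sqrt(3)*exp(8/5)/3375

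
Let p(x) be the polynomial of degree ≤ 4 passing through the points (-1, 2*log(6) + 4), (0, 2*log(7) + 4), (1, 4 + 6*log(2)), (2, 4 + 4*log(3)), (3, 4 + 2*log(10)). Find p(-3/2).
log(8388608*2**(3/16)*3**(19/64)*5**(35/64)*7**(7/16)/2470629) + 4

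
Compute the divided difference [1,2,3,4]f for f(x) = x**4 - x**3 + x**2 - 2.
9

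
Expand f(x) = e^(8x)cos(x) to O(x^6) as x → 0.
1 + 8*x + 63*x**2/2 + 244*x**3/3 + 3713*x**4/24 + 3461*x**5/15 + O(x**6)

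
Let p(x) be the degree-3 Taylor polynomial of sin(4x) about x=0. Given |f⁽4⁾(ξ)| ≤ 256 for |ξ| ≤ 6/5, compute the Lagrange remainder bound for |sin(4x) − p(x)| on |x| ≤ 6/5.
13824/625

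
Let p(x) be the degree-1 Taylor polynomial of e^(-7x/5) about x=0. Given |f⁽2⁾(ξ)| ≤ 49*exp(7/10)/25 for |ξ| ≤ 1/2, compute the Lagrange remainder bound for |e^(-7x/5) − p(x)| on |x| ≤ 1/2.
49*exp(7/10)/200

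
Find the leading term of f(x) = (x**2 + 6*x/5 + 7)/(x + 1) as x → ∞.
x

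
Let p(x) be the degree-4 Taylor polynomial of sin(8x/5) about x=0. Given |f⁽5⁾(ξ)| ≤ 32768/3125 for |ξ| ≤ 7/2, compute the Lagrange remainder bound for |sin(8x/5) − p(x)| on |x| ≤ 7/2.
2151296/46875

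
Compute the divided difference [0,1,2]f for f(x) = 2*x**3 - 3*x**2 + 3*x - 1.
3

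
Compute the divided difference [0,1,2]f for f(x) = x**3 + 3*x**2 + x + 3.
6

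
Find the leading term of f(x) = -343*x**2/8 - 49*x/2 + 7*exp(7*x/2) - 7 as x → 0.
2401*x**3/48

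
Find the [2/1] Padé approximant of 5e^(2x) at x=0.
(10*x**2/3 + 20*x/3 + 5)/(1 - 2*x/3)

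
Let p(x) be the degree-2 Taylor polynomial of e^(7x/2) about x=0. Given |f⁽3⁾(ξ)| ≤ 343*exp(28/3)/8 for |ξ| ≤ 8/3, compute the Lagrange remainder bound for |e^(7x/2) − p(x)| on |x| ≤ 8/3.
10976*exp(28/3)/81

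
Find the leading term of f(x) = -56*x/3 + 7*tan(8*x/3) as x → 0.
3584*x**3/81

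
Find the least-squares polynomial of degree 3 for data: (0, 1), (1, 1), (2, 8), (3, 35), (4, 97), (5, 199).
26/21 + (-79/63)x + (-65/42)x² + (35/18)x³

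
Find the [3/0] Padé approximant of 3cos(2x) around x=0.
3 - 6*x**2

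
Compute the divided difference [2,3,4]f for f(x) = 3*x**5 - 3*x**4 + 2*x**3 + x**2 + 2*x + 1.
709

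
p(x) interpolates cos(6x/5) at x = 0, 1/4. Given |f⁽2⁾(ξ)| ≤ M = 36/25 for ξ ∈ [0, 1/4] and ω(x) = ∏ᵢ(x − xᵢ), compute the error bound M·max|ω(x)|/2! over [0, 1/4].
9/800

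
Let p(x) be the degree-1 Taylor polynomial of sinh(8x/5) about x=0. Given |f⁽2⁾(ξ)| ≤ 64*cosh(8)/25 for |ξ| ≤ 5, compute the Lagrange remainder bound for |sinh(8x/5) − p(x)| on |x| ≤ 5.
32*cosh(8)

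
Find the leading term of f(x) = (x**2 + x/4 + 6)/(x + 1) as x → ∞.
x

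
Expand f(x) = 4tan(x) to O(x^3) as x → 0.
4*x + O(x**3)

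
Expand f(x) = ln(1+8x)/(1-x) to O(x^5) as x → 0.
8*x - 24*x**2 + 440*x**3/3 - 2632*x**4/3 + O(x**5)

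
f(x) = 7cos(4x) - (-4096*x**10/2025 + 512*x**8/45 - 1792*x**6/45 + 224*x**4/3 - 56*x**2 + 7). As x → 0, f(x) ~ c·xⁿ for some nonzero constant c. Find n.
12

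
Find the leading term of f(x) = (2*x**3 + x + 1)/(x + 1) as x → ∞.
2*x**2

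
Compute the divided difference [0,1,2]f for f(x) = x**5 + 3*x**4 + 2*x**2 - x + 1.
38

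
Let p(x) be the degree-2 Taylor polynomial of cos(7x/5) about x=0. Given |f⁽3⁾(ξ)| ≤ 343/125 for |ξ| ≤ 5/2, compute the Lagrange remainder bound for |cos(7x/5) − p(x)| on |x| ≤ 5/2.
343/48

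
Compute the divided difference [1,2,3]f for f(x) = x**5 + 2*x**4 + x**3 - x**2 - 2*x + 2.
145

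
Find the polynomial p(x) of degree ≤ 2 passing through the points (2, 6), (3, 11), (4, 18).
x**2 + 2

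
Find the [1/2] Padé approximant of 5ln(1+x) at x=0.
5*x/(-x**2/12 + x/2 + 1)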